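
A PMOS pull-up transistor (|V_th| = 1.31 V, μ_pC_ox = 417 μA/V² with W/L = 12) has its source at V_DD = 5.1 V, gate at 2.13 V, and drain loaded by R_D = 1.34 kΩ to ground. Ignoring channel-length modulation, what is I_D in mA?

I_D = 3.44 mA

V_SG = V_DD − V_G = 5.1 − 2.13 = 2.97 V, so V_ov = 2.97 − 1.31 = 1.66 V.
k_p = μ_pC_ox · (W/L) = 5.004 mA/V².
Assume saturation: I_D = ½ k_p V_ov² = 0.5 × 5.004 × 1.66² = 6.89 mA, giving V_SD = V_DD − I_D R_D = 5.1 − 6.89 × 1.34 = -4.14 V.
But -4.14 V < V_ov = 1.66 V, so the device is actually in triode.
In triode I_D = k_p[V_ov V_SD − ½ V_SD²] and I_D = (V_DD − V_SD)/R_D. Equating: 3.35 V_SD² − 12.13 V_SD + 5.1 = 0, giving V_SD = 0.486 V (the root below V_ov).
I_D = (5.1 − 0.486) / 1.34 = 3.44 mA.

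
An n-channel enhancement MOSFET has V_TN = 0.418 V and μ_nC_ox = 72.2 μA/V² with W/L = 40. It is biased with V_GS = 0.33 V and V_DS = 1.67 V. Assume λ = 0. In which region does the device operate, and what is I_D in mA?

V_GS = 0.33 V < V_TN = 0.418 V, so the transistor is in cutoff.

Cutoff; I_D = 0 mA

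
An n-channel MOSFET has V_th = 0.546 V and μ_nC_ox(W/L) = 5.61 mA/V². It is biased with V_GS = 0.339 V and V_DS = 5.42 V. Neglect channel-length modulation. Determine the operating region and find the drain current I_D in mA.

V_GS = 0.339 V < V_th = 0.546 V, so the transistor is in cutoff.

Cutoff; I_D = 0 mA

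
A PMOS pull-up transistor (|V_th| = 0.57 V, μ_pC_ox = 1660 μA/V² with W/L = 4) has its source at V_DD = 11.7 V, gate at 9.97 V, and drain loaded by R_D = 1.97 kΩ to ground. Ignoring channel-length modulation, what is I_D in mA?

I_D = 4.47 mA

V_SG = V_DD − V_G = 11.7 − 9.97 = 1.73 V, so V_ov = 1.73 − 0.57 = 1.16 V.
k_p = μ_pC_ox · (W/L) = 6.64 mA/V².
Assume saturation: I_D = ½ k_p V_ov² = 0.5 × 6.64 × 1.16² = 4.47 mA, giving V_SD = V_DD − I_D R_D = 11.7 − 4.47 × 1.97 = 2.9 V.
V_SD = 2.9 V ≥ V_ov = 1.16 V, confirming saturation.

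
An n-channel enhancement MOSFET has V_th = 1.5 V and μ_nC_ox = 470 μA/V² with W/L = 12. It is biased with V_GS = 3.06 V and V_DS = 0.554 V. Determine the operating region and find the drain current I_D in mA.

k_n = μ_nC_ox · (W/L) = 5.64 mA/V².
V_ov = V_GS − V_th = 3.06 − 1.5 = 1.56 V.
Since V_DS = 0.554 V < V_ov = 1.56 V, the device is in the triode region.
I_D = k_n [V_ov · V_DS − ½ V_DS²] = 5.64 × [1.56 × 0.554 − 0.5 × 0.554²] = 4.01 mA.

Triode; I_D = 4.01 mA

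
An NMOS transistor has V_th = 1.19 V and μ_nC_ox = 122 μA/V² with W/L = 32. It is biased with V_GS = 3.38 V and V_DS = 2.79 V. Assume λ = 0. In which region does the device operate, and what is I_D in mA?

Saturation; I_D = 9.36 mA

k_n = μ_nC_ox · (W/L) = 3.904 mA/V².
V_ov = V_GS − V_th = 3.38 − 1.19 = 2.19 V.
Since V_DS = 2.79 V ≥ V_ov = 2.19 V, the device is in saturation.
I_D = ½ k_n V_ov² = 0.5 × 3.904 × 2.19² = 9.36 mA.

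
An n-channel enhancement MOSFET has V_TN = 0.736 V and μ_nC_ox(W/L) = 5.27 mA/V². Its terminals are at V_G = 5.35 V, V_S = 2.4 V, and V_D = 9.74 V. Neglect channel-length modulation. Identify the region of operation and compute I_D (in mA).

Saturation; I_D = 12.9 mA

V_GS = V_G − V_S = 5.35 − 2.4 = 2.95 V; V_DS = V_D − V_S = 9.74 − 2.4 = 7.34 V.
V_ov = V_GS − V_TN = 2.95 − 0.736 = 2.21 V.
Since V_DS = 7.34 V ≥ V_ov = 2.21 V, the device is in saturation.
I_D = ½ k_n V_ov² = 0.5 × 5.27 × 2.21² = 12.9 mA.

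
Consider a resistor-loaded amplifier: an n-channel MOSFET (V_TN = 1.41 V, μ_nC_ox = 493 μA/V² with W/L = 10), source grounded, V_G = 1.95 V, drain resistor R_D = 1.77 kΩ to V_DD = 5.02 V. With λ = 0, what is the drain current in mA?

V_GS = V_G = 1.95 V, so V_ov = 1.95 − 1.41 = 0.54 V.
k_n = μ_nC_ox · (W/L) = 4.93 mA/V².
Assume saturation: I_D = ½ k_n V_ov² = 0.5 × 4.93 × 0.54² = 0.719 mA, giving V_DS = V_DD − I_D R_D = 5.02 − 0.719 × 1.77 = 3.75 V.
V_DS = 3.75 V ≥ V_ov = 0.54 V, confirming saturation.

I_D = 0.719 mA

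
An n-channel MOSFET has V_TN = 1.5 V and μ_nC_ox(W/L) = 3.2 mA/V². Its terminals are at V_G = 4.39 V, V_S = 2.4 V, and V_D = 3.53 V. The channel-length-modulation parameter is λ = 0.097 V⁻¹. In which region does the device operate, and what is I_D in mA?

Saturation; I_D = 0.426 mA

V_GS = V_G − V_S = 4.39 − 2.4 = 1.99 V; V_DS = V_D − V_S = 3.53 − 2.4 = 1.13 V.
V_ov = V_GS − V_TN = 1.99 − 1.5 = 0.49 V.
Since V_DS = 1.13 V ≥ V_ov = 0.49 V, the device is in saturation.
I_D = ½ k_n V_ov² (1 + λ V_DS) = 0.5 × 3.2 × 0.49² × (1 + 0.097 × 1.13) = 0.426 mA.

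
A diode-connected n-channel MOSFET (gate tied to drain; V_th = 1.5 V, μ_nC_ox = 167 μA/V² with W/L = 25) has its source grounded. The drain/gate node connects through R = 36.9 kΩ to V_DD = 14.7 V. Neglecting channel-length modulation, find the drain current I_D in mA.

I_D = 0.347 mA

With gate tied to drain, V_GS = V_DS ≥ V_GS − V_th, so the device is in saturation.
k_n = μ_nC_ox · (W/L) = 4.175 mA/V².
KCL at the drain: ½ k_n (V_GS − V_th)² = (V_DD − V_GS)/R.
Let x = V_GS − 1.5. Then 77 x² + x − 13.2 = 0, giving x = 0.408 V (positive root), so V_GS = 1.91 V.
I_D = (V_DD − V_GS)/R = (14.7 − 1.91) / 36.9 = 0.347 mA.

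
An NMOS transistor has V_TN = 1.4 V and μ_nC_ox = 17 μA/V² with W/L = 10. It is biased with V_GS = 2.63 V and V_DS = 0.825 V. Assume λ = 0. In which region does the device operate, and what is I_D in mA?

k_n = μ_nC_ox · (W/L) = 0.17 mA/V².
V_ov = V_GS − V_TN = 2.63 − 1.4 = 1.23 V.
Since V_DS = 0.825 V < V_ov = 1.23 V, the device is in the triode region.
I_D = k_n [V_ov · V_DS − ½ V_DS²] = 0.17 × [1.23 × 0.825 − 0.5 × 0.825²] = 0.115 mA.

Triode; I_D = 0.115 mA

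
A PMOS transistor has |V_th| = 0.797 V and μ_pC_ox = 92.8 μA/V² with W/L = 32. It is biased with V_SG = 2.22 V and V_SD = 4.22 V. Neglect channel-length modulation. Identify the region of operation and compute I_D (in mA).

k_p = μ_pC_ox · (W/L) = 2.97 mA/V².
V_ov = V_SG − |V_th| = 2.22 − 0.797 = 1.42 V.
Since V_SD = 4.22 V ≥ V_ov = 1.42 V, the device is in saturation.
I_D = ½ k_p V_ov² = 0.5 × 2.97 × 1.42² = 3.01 mA.

Saturation; I_D = 3.01 mA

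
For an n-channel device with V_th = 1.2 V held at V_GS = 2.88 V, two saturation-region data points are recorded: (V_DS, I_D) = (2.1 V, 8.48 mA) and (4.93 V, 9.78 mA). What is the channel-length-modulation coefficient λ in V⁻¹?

λ = 0.0611 V⁻¹

With V_GS fixed, I_D ∝ (1 + λ V_DS) in saturation, so I_D2/I_D1 = (1 + λ V_DS2)/(1 + λ V_DS1).
9.78/8.48 = 1.153 = (1 + 4.93 λ)/(1 + 2.1 λ).
Solving: λ (I_D1 V_DS2 − I_D2 V_DS1) = I_D2 − I_D1, so λ = (9.78 − 8.48) / (8.48 × 4.93 − 9.78 × 2.1) = 1.3 / 21.3 = 0.0611 V⁻¹.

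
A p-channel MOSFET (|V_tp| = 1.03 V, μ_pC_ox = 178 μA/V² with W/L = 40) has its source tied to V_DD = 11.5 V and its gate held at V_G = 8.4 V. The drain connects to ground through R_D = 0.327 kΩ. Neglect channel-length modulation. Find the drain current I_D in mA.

V_SG = V_DD − V_G = 11.5 − 8.4 = 3.1 V, so V_ov = 3.1 − 1.03 = 2.07 V.
k_p = μ_pC_ox · (W/L) = 7.12 mA/V².
Assume saturation: I_D = ½ k_p V_ov² = 0.5 × 7.12 × 2.07² = 15.3 mA, giving V_SD = V_DD − I_D R_D = 11.5 − 15.3 × 0.327 = 6.51 V.
V_SD = 6.51 V ≥ V_ov = 2.07 V, confirming saturation.

I_D = 15.3 mA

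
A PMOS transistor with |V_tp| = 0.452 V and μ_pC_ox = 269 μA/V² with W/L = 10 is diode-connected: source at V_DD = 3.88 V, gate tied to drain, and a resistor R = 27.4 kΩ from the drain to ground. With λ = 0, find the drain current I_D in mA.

I_D = 0.114 mA

With gate tied to drain, V_SG = V_SD ≥ V_SG − |V_tp|, so the device is in saturation.
k_p = μ_pC_ox · (W/L) = 2.69 mA/V².
KCL at the drain: ½ k_p (V_SG − |V_tp|)² = (V_DD − V_SG)/R.
Let x = V_SG − 0.452. Then 36.9 x² + x − 3.428 = 0, giving x = 0.292 V (positive root), so V_SG = 0.744 V.
I_D = (V_DD − V_SG)/R = (3.88 − 0.744) / 27.4 = 0.114 mA.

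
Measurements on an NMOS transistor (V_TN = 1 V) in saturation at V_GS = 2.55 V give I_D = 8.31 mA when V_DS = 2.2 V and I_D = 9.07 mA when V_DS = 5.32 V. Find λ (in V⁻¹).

With V_GS fixed, I_D ∝ (1 + λ V_DS) in saturation, so I_D2/I_D1 = (1 + λ V_DS2)/(1 + λ V_DS1).
9.07/8.31 = 1.091 = (1 + 5.32 λ)/(1 + 2.2 λ).
Solving: λ (I_D1 V_DS2 − I_D2 V_DS1) = I_D2 − I_D1, so λ = (9.07 − 8.31) / (8.31 × 5.32 − 9.07 × 2.2) = 0.76 / 24.3 = 0.0313 V⁻¹.

λ = 0.0313 V⁻¹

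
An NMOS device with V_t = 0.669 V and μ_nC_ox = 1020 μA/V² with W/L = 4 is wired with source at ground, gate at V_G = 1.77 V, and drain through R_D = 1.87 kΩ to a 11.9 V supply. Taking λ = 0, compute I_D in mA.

I_D = 2.47 mA

V_GS = V_G = 1.77 V, so V_ov = 1.77 − 0.669 = 1.1 V.
k_n = μ_nC_ox · (W/L) = 4.08 mA/V².
Assume saturation: I_D = ½ k_n V_ov² = 0.5 × 4.08 × 1.1² = 2.47 mA, giving V_DS = V_DD − I_D R_D = 11.9 − 2.47 × 1.87 = 7.28 V.
V_DS = 7.28 V ≥ V_ov = 1.1 V, confirming saturation.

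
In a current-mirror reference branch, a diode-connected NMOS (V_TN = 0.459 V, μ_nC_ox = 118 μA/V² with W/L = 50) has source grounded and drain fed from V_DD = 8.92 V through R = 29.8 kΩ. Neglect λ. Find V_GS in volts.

V_GS = 0.764 V

With gate tied to drain, V_GS = V_DS ≥ V_GS − V_TN, so the device is in saturation.
k_n = μ_nC_ox · (W/L) = 5.9 mA/V².
KCL at the drain: ½ k_n (V_GS − V_TN)² = (V_DD − V_GS)/R.
Let x = V_GS − 0.459. Then 87.9 x² + x − 8.461 = 0, giving x = 0.305 V (positive root), so V_GS = 0.764 V.
I_D = (V_DD − V_GS)/R = (8.92 − 0.764) / 29.8 = 0.274 mA.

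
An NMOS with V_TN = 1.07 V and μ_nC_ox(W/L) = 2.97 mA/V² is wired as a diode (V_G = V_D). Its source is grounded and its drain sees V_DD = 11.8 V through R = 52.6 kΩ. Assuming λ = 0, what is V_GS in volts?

V_GS = 1.43 V

With gate tied to drain, V_GS = V_DS ≥ V_GS − V_TN, so the device is in saturation.
KCL at the drain: ½ k_n (V_GS − V_TN)² = (V_DD − V_GS)/R.
Let x = V_GS − 1.07. Then 78.1 x² + x − 10.73 = 0, giving x = 0.364 V (positive root), so V_GS = 1.43 V.
I_D = (V_DD − V_GS)/R = (11.8 − 1.43) / 52.6 = 0.197 mA.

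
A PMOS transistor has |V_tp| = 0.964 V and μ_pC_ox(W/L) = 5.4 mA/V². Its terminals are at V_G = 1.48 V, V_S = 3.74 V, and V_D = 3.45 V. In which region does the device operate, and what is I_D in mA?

Triode; I_D = 1.80 mA

V_SG = V_S − V_G = 3.74 − 1.48 = 2.26 V; V_SD = V_S − V_D = 3.74 − 3.45 = 0.29 V.
V_ov = V_SG − |V_tp| = 2.26 − 0.964 = 1.3 V.
Since V_SD = 0.29 V < V_ov = 1.3 V, the device is in the triode region.
I_D = k_p [V_ov · V_SD − ½ V_SD²] = 5.4 × [1.3 × 0.29 − 0.5 × 0.29²] = 1.8 mA.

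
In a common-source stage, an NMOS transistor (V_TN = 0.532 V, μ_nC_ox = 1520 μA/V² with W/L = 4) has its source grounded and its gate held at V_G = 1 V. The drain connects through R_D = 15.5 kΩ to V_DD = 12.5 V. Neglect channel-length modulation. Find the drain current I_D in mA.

V_GS = V_G = 1 V, so V_ov = 1 − 0.532 = 0.468 V.
k_n = μ_nC_ox · (W/L) = 6.08 mA/V².
Assume saturation: I_D = ½ k_n V_ov² = 0.5 × 6.08 × 0.468² = 0.666 mA, giving V_DS = V_DD − I_D R_D = 12.5 − 0.666 × 15.5 = 2.18 V.
V_DS = 2.18 V ≥ V_ov = 0.468 V, confirming saturation.

I_D = 0.666 mA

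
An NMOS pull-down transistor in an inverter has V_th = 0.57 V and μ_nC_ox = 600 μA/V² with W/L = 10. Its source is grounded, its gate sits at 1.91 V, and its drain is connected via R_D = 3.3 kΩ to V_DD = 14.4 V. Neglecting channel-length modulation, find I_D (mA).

V_GS = V_G = 1.91 V, so V_ov = 1.91 − 0.57 = 1.34 V.
k_n = μ_nC_ox · (W/L) = 6 mA/V².
Assume saturation: I_D = ½ k_n V_ov² = 0.5 × 6 × 1.34² = 5.39 mA, giving V_DS = V_DD − I_D R_D = 14.4 − 5.39 × 3.3 = -3.38 V.
But -3.38 V < V_ov = 1.34 V, so the device is actually in triode.
In triode I_D = k_n[V_ov V_DS − ½ V_DS²] and I_D = (V_DD − V_DS)/R_D. Equating: 9.9 V_DS² − 27.53 V_DS + 14.4 = 0, giving V_DS = 0.698 V (the root below V_ov).
I_D = (14.4 − 0.698) / 3.3 = 4.15 mA.

I_D = 4.15 mA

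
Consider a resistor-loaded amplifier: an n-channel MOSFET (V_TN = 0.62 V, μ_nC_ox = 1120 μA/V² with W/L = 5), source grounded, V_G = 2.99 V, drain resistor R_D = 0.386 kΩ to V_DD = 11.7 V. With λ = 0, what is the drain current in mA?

V_GS = V_G = 2.99 V, so V_ov = 2.99 − 0.62 = 2.37 V.
k_n = μ_nC_ox · (W/L) = 5.6 mA/V².
Assume saturation: I_D = ½ k_n V_ov² = 0.5 × 5.6 × 2.37² = 15.7 mA, giving V_DS = V_DD − I_D R_D = 11.7 − 15.7 × 0.386 = 5.63 V.
V_DS = 5.63 V ≥ V_ov = 2.37 V, confirming saturation.

I_D = 15.7 mA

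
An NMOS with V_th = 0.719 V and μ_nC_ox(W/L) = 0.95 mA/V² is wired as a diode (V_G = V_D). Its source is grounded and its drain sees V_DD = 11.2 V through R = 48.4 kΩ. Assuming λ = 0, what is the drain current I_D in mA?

With gate tied to drain, V_GS = V_DS ≥ V_GS − V_th, so the device is in saturation.
KCL at the drain: ½ k_n (V_GS − V_th)² = (V_DD − V_GS)/R.
Let x = V_GS − 0.719. Then 23 x² + x − 10.48 = 0, giving x = 0.654 V (positive root), so V_GS = 1.37 V.
I_D = (V_DD − V_GS)/R = (11.2 − 1.37) / 48.4 = 0.203 mA.

I_D = 0.203 mA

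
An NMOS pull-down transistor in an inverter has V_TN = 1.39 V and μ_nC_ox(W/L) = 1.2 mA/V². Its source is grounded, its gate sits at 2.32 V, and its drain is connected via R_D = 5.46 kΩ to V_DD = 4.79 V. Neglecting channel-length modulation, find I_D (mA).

I_D = 0.519 mA

V_GS = V_G = 2.32 V, so V_ov = 2.32 − 1.39 = 0.93 V.
Assume saturation: I_D = ½ k_n V_ov² = 0.5 × 1.2 × 0.93² = 0.519 mA, giving V_DS = V_DD − I_D R_D = 4.79 − 0.519 × 5.46 = 1.96 V.
V_DS = 1.96 V ≥ V_ov = 0.93 V, confirming saturation.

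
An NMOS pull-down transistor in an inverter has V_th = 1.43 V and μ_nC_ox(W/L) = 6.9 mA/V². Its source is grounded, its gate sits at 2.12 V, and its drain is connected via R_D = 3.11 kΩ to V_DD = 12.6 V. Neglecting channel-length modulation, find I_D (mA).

I_D = 1.64 mA

V_GS = V_G = 2.12 V, so V_ov = 2.12 − 1.43 = 0.69 V.
Assume saturation: I_D = ½ k_n V_ov² = 0.5 × 6.9 × 0.69² = 1.64 mA, giving V_DS = V_DD − I_D R_D = 12.6 − 1.64 × 3.11 = 7.49 V.
V_DS = 7.49 V ≥ V_ov = 0.69 V, confirming saturation.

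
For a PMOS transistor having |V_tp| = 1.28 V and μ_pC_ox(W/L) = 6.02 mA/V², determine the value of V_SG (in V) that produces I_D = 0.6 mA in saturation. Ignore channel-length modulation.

In saturation I_D = ½ k_p (V_SG − |V_tp|)², so V_SG − |V_tp| = √(2 I_D / k_p) = √(2 × 0.6 / 6.02) = 0.446 V.
V_SG = 1.28 + 0.446 = 1.73 V.

V_SG = 1.73 V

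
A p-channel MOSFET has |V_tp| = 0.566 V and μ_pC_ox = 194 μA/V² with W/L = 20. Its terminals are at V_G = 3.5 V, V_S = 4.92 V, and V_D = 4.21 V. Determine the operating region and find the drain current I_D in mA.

Triode; I_D = 1.37 mA

V_SG = V_S − V_G = 4.92 − 3.5 = 1.42 V; V_SD = V_S − V_D = 4.92 − 4.21 = 0.71 V.
k_p = μ_pC_ox · (W/L) = 3.88 mA/V².
V_ov = V_SG − |V_tp| = 1.42 − 0.566 = 0.854 V.
Since V_SD = 0.71 V < V_ov = 0.854 V, the device is in the triode region.
I_D = k_p [V_ov · V_SD − ½ V_SD²] = 3.88 × [0.854 × 0.71 − 0.5 × 0.71²] = 1.37 mA.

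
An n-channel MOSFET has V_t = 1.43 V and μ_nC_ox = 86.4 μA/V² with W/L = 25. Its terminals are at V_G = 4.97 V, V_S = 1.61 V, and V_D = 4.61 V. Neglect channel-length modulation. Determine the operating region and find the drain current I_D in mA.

Saturation; I_D = 4.02 mA

V_GS = V_G − V_S = 4.97 − 1.61 = 3.36 V; V_DS = V_D − V_S = 4.61 − 1.61 = 3 V.
k_n = μ_nC_ox · (W/L) = 2.16 mA/V².
V_ov = V_GS − V_t = 3.36 − 1.43 = 1.93 V.
Since V_DS = 3 V ≥ V_ov = 1.93 V, the device is in saturation.
I_D = ½ k_n V_ov² = 0.5 × 2.16 × 1.93² = 4.02 mA.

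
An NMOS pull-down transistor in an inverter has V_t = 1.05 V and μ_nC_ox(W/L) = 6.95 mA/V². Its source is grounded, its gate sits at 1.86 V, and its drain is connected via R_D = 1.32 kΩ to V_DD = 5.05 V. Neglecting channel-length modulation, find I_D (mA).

V_GS = V_G = 1.86 V, so V_ov = 1.86 − 1.05 = 0.81 V.
Assume saturation: I_D = ½ k_n V_ov² = 0.5 × 6.95 × 0.81² = 2.28 mA, giving V_DS = V_DD − I_D R_D = 5.05 − 2.28 × 1.32 = 2.04 V.
V_DS = 2.04 V ≥ V_ov = 0.81 V, confirming saturation.

I_D = 2.28 mA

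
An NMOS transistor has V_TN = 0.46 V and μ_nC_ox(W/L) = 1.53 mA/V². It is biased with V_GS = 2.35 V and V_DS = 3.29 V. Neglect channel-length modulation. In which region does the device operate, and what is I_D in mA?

V_ov = V_GS − V_TN = 2.35 − 0.46 = 1.89 V.
Since V_DS = 3.29 V ≥ V_ov = 1.89 V, the device is in saturation.
I_D = ½ k_n V_ov² = 0.5 × 1.53 × 1.89² = 2.73 mA.

Saturation; I_D = 2.73 mA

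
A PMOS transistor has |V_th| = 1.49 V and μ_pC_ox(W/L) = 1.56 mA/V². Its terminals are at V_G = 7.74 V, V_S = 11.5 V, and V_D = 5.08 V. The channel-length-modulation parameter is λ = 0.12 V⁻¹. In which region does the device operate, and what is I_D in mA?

V_SG = V_S − V_G = 11.5 − 7.74 = 3.76 V; V_SD = V_S − V_D = 11.5 − 5.08 = 6.42 V.
V_ov = V_SG − |V_th| = 3.76 − 1.49 = 2.27 V.
Since V_SD = 6.42 V ≥ V_ov = 2.27 V, the device is in saturation.
I_D = ½ k_p V_ov² (1 + λ V_SD) = 0.5 × 1.56 × 2.27² × (1 + 0.12 × 6.42) = 7.12 mA.

Saturation; I_D = 7.12 mA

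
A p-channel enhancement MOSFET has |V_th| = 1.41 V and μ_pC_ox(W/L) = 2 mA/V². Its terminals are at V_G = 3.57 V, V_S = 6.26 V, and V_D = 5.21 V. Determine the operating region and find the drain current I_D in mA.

V_SG = V_S − V_G = 6.26 − 3.57 = 2.69 V; V_SD = V_S − V_D = 6.26 − 5.21 = 1.05 V.
V_ov = V_SG − |V_th| = 2.69 − 1.41 = 1.28 V.
Since V_SD = 1.05 V < V_ov = 1.28 V, the device is in the triode region.
I_D = k_p [V_ov · V_SD − ½ V_SD²] = 2 × [1.28 × 1.05 − 0.5 × 1.05²] = 1.59 mA.

Triode; I_D = 1.59 mA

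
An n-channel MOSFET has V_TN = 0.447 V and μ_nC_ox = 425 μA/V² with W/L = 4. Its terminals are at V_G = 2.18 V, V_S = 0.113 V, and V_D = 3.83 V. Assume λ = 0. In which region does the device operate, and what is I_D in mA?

V_GS = V_G − V_S = 2.18 − 0.113 = 2.07 V; V_DS = V_D − V_S = 3.83 − 0.113 = 3.72 V.
k_n = μ_nC_ox · (W/L) = 1.7 mA/V².
V_ov = V_GS − V_TN = 2.07 − 0.447 = 1.62 V.
Since V_DS = 3.72 V ≥ V_ov = 1.62 V, the device is in saturation.
I_D = ½ k_n V_ov² = 0.5 × 1.7 × 1.62² = 2.23 mA.

Saturation; I_D = 2.23 mA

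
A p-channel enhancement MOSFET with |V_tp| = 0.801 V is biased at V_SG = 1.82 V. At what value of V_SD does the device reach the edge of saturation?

V_SD,sat = 1.02 V

The boundary between triode and saturation is V_SD = V_SG − |V_tp| = V_ov.
V_ov = 1.82 − 0.801 = 1.02 V.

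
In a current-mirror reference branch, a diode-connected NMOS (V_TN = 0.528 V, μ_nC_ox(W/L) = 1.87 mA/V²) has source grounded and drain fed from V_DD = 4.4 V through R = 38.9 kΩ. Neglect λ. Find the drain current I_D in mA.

I_D = 0.0915 mA

With gate tied to drain, V_GS = V_DS ≥ V_GS − V_TN, so the device is in saturation.
KCL at the drain: ½ k_n (V_GS − V_TN)² = (V_DD − V_GS)/R.
Let x = V_GS − 0.528. Then 36.4 x² + x − 3.872 = 0, giving x = 0.313 V (positive root), so V_GS = 0.841 V.
I_D = (V_DD − V_GS)/R = (4.4 − 0.841) / 38.9 = 0.0915 mA.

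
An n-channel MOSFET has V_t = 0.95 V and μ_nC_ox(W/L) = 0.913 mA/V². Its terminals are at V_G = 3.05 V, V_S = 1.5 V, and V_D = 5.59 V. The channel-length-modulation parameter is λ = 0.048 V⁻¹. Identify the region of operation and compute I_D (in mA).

V_GS = V_G − V_S = 3.05 − 1.5 = 1.55 V; V_DS = V_D − V_S = 5.59 − 1.5 = 4.09 V.
V_ov = V_GS − V_t = 1.55 − 0.95 = 0.6 V.
Since V_DS = 4.09 V ≥ V_ov = 0.6 V, the device is in saturation.
I_D = ½ k_n V_ov² (1 + λ V_DS) = 0.5 × 0.913 × 0.6² × (1 + 0.048 × 4.09) = 0.197 mA.

Saturation; I_D = 0.197 mA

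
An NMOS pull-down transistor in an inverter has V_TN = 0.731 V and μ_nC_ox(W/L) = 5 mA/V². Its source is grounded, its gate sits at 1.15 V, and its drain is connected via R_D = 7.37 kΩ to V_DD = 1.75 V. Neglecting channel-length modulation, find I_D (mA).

V_GS = V_G = 1.15 V, so V_ov = 1.15 − 0.731 = 0.419 V.
Assume saturation: I_D = ½ k_n V_ov² = 0.5 × 5 × 0.419² = 0.439 mA, giving V_DS = V_DD − I_D R_D = 1.75 − 0.439 × 7.37 = -1.48 V.
But -1.48 V < V_ov = 0.419 V, so the device is actually in triode.
In triode I_D = k_n[V_ov V_DS − ½ V_DS²] and I_D = (V_DD − V_DS)/R_D. Equating: 18.4 V_DS² − 16.44 V_DS + 1.75 = 0, giving V_DS = 0.124 V (the root below V_ov).
I_D = (1.75 − 0.124) / 7.37 = 0.221 mA.

I_D = 0.221 mA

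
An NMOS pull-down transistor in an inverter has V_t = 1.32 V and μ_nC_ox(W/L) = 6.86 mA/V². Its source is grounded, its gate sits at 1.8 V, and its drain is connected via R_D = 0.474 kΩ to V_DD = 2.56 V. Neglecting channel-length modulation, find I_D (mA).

V_GS = V_G = 1.8 V, so V_ov = 1.8 − 1.32 = 0.48 V.
Assume saturation: I_D = ½ k_n V_ov² = 0.5 × 6.86 × 0.48² = 0.79 mA, giving V_DS = V_DD − I_D R_D = 2.56 − 0.79 × 0.474 = 2.19 V.
V_DS = 2.19 V ≥ V_ov = 0.48 V, confirming saturation.

I_D = 0.790 mA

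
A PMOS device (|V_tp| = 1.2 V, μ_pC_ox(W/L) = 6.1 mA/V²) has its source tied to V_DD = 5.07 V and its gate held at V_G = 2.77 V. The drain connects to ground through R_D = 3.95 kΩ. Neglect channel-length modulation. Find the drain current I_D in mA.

V_SG = V_DD − V_G = 5.07 − 2.77 = 2.3 V, so V_ov = 2.3 − 1.2 = 1.1 V.
Assume saturation: I_D = ½ k_p V_ov² = 0.5 × 6.1 × 1.1² = 3.69 mA, giving V_SD = V_DD − I_D R_D = 5.07 − 3.69 × 3.95 = -9.51 V.
But -9.51 V < V_ov = 1.1 V, so the device is actually in triode.
In triode I_D = k_p[V_ov V_SD − ½ V_SD²] and I_D = (V_DD − V_SD)/R_D. Equating: 12 V_SD² − 27.5 V_SD + 5.07 = 0, giving V_SD = 0.202 V (the root below V_ov).
I_D = (5.07 − 0.202) / 3.95 = 1.23 mA.

I_D = 1.23 mA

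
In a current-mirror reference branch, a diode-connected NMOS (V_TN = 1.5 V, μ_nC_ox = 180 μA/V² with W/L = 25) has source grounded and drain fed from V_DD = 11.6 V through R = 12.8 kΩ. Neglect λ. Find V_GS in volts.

With gate tied to drain, V_GS = V_DS ≥ V_GS − V_TN, so the device is in saturation.
k_n = μ_nC_ox · (W/L) = 4.5 mA/V².
KCL at the drain: ½ k_n (V_GS − V_TN)² = (V_DD − V_GS)/R.
Let x = V_GS − 1.5. Then 28.8 x² + x − 10.1 = 0, giving x = 0.575 V (positive root), so V_GS = 2.08 V.
I_D = (V_DD − V_GS)/R = (11.6 − 2.08) / 12.8 = 0.744 mA.

V_GS = 2.08 V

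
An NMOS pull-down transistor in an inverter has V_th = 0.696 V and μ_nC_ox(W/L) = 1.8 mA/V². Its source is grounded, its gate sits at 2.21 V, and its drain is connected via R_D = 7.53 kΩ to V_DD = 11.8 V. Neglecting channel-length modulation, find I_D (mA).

V_GS = V_G = 2.21 V, so V_ov = 2.21 − 0.696 = 1.51 V.
Assume saturation: I_D = ½ k_n V_ov² = 0.5 × 1.8 × 1.51² = 2.06 mA, giving V_DS = V_DD − I_D R_D = 11.8 − 2.06 × 7.53 = -3.73 V.
But -3.73 V < V_ov = 1.51 V, so the device is actually in triode.
In triode I_D = k_n[V_ov V_DS − ½ V_DS²] and I_D = (V_DD − V_DS)/R_D. Equating: 6.78 V_DS² − 21.52 V_DS + 11.8 = 0, giving V_DS = 0.705 V (the root below V_ov).
I_D = (11.8 − 0.705) / 7.53 = 1.47 mA.

I_D = 1.47 mA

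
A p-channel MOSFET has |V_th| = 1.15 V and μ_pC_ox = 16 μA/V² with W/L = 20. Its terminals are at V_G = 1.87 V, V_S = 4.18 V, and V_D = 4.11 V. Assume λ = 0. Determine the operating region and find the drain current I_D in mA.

Triode; I_D = 0.0252 mA

V_SG = V_S − V_G = 4.18 − 1.87 = 2.31 V; V_SD = V_S − V_D = 4.18 − 4.11 = 0.07 V.
k_p = μ_pC_ox · (W/L) = 0.32 mA/V².
V_ov = V_SG − |V_th| = 2.31 − 1.15 = 1.16 V.
Since V_SD = 0.07 V < V_ov = 1.16 V, the device is in the triode region.
I_D = k_p [V_ov · V_SD − ½ V_SD²] = 0.32 × [1.16 × 0.07 − 0.5 × 0.07²] = 0.0252 mA.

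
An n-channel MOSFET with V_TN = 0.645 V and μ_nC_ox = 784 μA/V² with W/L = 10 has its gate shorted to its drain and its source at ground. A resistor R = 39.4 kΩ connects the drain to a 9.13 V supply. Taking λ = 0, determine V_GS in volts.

With gate tied to drain, V_GS = V_DS ≥ V_GS − V_TN, so the device is in saturation.
k_n = μ_nC_ox · (W/L) = 7.84 mA/V².
KCL at the drain: ½ k_n (V_GS − V_TN)² = (V_DD − V_GS)/R.
Let x = V_GS − 0.645. Then 154 x² + x − 8.485 = 0, giving x = 0.231 V (positive root), so V_GS = 0.876 V.
I_D = (V_DD − V_GS)/R = (9.13 − 0.876) / 39.4 = 0.209 mA.

V_GS = 0.876 V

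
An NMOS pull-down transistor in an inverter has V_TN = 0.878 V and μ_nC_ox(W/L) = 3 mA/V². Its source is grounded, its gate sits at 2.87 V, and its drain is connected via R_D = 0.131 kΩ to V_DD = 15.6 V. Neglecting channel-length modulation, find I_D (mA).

I_D = 5.95 mA

V_GS = V_G = 2.87 V, so V_ov = 2.87 − 0.878 = 1.99 V.
Assume saturation: I_D = ½ k_n V_ov² = 0.5 × 3 × 1.99² = 5.95 mA, giving V_DS = V_DD − I_D R_D = 15.6 − 5.95 × 0.131 = 14.8 V.
V_DS = 14.8 V ≥ V_ov = 1.99 V, confirming saturation.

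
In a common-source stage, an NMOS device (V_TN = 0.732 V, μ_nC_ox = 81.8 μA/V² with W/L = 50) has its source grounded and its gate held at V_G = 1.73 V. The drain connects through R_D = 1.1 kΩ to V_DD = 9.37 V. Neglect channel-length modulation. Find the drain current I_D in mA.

V_GS = V_G = 1.73 V, so V_ov = 1.73 − 0.732 = 0.998 V.
k_n = μ_nC_ox · (W/L) = 4.09 mA/V².
Assume saturation: I_D = ½ k_n V_ov² = 0.5 × 4.09 × 0.998² = 2.04 mA, giving V_DS = V_DD − I_D R_D = 9.37 − 2.04 × 1.1 = 7.13 V.
V_DS = 7.13 V ≥ V_ov = 0.998 V, confirming saturation.

I_D = 2.04 mA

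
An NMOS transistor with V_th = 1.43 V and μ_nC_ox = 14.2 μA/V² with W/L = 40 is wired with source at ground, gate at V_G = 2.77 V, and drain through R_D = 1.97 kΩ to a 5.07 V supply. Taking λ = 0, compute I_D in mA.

V_GS = V_G = 2.77 V, so V_ov = 2.77 − 1.43 = 1.34 V.
k_n = μ_nC_ox · (W/L) = 0.568 mA/V².
Assume saturation: I_D = ½ k_n V_ov² = 0.5 × 0.568 × 1.34² = 0.51 mA, giving V_DS = V_DD − I_D R_D = 5.07 − 0.51 × 1.97 = 4.07 V.
V_DS = 4.07 V ≥ V_ov = 1.34 V, confirming saturation.

I_D = 0.510 mA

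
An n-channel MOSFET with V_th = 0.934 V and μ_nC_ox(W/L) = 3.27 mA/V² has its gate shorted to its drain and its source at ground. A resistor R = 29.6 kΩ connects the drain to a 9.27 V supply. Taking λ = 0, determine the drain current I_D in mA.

With gate tied to drain, V_GS = V_DS ≥ V_GS − V_th, so the device is in saturation.
KCL at the drain: ½ k_n (V_GS − V_th)² = (V_DD − V_GS)/R.
Let x = V_GS − 0.934. Then 48.4 x² + x − 8.336 = 0, giving x = 0.405 V (positive root), so V_GS = 1.34 V.
I_D = (V_DD − V_GS)/R = (9.27 − 1.34) / 29.6 = 0.268 mA.

I_D = 0.268 mA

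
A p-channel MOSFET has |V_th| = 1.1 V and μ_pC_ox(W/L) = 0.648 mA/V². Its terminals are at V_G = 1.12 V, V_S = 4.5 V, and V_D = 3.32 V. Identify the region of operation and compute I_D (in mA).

Triode; I_D = 1.29 mA

V_SG = V_S − V_G = 4.5 − 1.12 = 3.38 V; V_SD = V_S − V_D = 4.5 − 3.32 = 1.18 V.
V_ov = V_SG − |V_th| = 3.38 − 1.1 = 2.28 V.
Since V_SD = 1.18 V < V_ov = 2.28 V, the device is in the triode region.
I_D = k_p [V_ov · V_SD − ½ V_SD²] = 0.648 × [2.28 × 1.18 − 0.5 × 1.18²] = 1.29 mA.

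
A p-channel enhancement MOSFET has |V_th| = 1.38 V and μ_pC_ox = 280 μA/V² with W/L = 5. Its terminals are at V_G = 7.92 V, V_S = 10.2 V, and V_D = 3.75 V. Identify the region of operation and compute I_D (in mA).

Saturation; I_D = 0.567 mA

V_SG = V_S − V_G = 10.2 − 7.92 = 2.28 V; V_SD = V_S − V_D = 10.2 − 3.75 = 6.45 V.
k_p = μ_pC_ox · (W/L) = 1.4 mA/V².
V_ov = V_SG − |V_th| = 2.28 − 1.38 = 0.9 V.
Since V_SD = 6.45 V ≥ V_ov = 0.9 V, the device is in saturation.
I_D = ½ k_p V_ov² = 0.5 × 1.4 × 0.9² = 0.567 mA.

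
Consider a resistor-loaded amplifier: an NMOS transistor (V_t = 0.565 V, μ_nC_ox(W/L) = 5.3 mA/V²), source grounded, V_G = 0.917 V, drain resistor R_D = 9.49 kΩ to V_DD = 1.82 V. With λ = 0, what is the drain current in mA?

I_D = 0.180 mA

V_GS = V_G = 0.917 V, so V_ov = 0.917 − 0.565 = 0.352 V.
Assume saturation: I_D = ½ k_n V_ov² = 0.5 × 5.3 × 0.352² = 0.328 mA, giving V_DS = V_DD − I_D R_D = 1.82 − 0.328 × 9.49 = -1.3 V.
But -1.3 V < V_ov = 0.352 V, so the device is actually in triode.
In triode I_D = k_n[V_ov V_DS − ½ V_DS²] and I_D = (V_DD − V_DS)/R_D. Equating: 25.1 V_DS² − 18.7 V_DS + 1.82 = 0, giving V_DS = 0.115 V (the root below V_ov).
I_D = (1.82 − 0.115) / 9.49 = 0.18 mA.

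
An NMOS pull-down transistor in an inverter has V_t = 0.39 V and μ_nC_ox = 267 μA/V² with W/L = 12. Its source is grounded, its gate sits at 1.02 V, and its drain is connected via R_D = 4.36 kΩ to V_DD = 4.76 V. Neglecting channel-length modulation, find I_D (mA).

V_GS = V_G = 1.02 V, so V_ov = 1.02 − 0.39 = 0.63 V.
k_n = μ_nC_ox · (W/L) = 3.204 mA/V².
Assume saturation: I_D = ½ k_n V_ov² = 0.5 × 3.204 × 0.63² = 0.636 mA, giving V_DS = V_DD − I_D R_D = 4.76 − 0.636 × 4.36 = 1.99 V.
V_DS = 1.99 V ≥ V_ov = 0.63 V, confirming saturation.

I_D = 0.636 mA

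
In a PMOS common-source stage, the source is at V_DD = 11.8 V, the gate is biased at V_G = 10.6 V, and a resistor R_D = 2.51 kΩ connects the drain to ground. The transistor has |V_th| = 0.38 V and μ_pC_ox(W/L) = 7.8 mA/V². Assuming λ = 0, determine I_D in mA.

I_D = 2.62 mA

V_SG = V_DD − V_G = 11.8 − 10.6 = 1.2 V, so V_ov = 1.2 − 0.38 = 0.82 V.
Assume saturation: I_D = ½ k_p V_ov² = 0.5 × 7.8 × 0.82² = 2.62 mA, giving V_SD = V_DD − I_D R_D = 11.8 − 2.62 × 2.51 = 5.22 V.
V_SD = 5.22 V ≥ V_ov = 0.82 V, confirming saturation.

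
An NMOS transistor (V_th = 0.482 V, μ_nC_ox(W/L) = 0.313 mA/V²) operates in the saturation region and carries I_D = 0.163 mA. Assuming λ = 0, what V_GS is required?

V_GS = 1.50 V

In saturation I_D = ½ k_n (V_GS − V_th)², so V_GS − V_th = √(2 I_D / k_n) = √(2 × 0.163 / 0.313) = 1.02 V.
V_GS = 0.482 + 1.02 = 1.5 V.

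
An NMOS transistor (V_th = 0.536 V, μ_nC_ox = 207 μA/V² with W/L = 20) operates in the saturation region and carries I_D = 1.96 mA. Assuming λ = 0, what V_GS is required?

V_GS = 1.51 V

k_n = μ_nC_ox · (W/L) = 4.14 mA/V².
In saturation I_D = ½ k_n (V_GS − V_th)², so V_GS − V_th = √(2 I_D / k_n) = √(2 × 1.96 / 4.14) = 0.973 V.
V_GS = 0.536 + 0.973 = 1.51 V.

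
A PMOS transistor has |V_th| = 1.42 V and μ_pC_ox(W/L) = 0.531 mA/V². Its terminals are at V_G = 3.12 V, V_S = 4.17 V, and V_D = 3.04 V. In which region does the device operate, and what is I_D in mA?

Cutoff; I_D = 0 mA

V_SG = V_S − V_G = 4.17 − 3.12 = 1.05 V; V_SD = V_S − V_D = 4.17 − 3.04 = 1.13 V.
V_SG = 1.05 V < |V_th| = 1.42 V, so the transistor is in cutoff.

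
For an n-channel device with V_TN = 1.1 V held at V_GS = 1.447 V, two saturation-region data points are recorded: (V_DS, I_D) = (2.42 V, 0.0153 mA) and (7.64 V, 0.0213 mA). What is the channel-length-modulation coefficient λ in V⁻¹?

With V_GS fixed, I_D ∝ (1 + λ V_DS) in saturation, so I_D2/I_D1 = (1 + λ V_DS2)/(1 + λ V_DS1).
0.0213/0.0153 = 1.392 = (1 + 7.64 λ)/(1 + 2.42 λ).
Solving: λ (I_D1 V_DS2 − I_D2 V_DS1) = I_D2 − I_D1, so λ = (0.0213 − 0.0153) / (0.0153 × 7.64 − 0.0213 × 2.42) = 0.006 / 0.0653 = 0.0918 V⁻¹.

λ = 0.0918 V⁻¹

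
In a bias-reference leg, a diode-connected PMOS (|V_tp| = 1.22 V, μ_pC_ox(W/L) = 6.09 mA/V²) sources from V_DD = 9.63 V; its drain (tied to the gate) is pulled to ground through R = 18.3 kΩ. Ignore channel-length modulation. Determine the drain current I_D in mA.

I_D = 0.439 mA

With gate tied to drain, V_SG = V_SD ≥ V_SG − |V_tp|, so the device is in saturation.
KCL at the drain: ½ k_p (V_SG − |V_tp|)² = (V_DD − V_SG)/R.
Let x = V_SG − 1.22. Then 55.7 x² + x − 8.41 = 0, giving x = 0.38 V (positive root), so V_SG = 1.6 V.
I_D = (V_DD − V_SG)/R = (9.63 − 1.6) / 18.3 = 0.439 mA.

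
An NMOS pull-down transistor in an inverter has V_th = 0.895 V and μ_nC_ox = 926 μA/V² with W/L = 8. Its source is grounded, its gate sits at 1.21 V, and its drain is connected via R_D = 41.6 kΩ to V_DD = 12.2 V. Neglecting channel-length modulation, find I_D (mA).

V_GS = V_G = 1.21 V, so V_ov = 1.21 − 0.895 = 0.315 V.
k_n = μ_nC_ox · (W/L) = 7.408 mA/V².
Assume saturation: I_D = ½ k_n V_ov² = 0.5 × 7.408 × 0.315² = 0.368 mA, giving V_DS = V_DD − I_D R_D = 12.2 − 0.368 × 41.6 = -3.09 V.
But -3.09 V < V_ov = 0.315 V, so the device is actually in triode.
In triode I_D = k_n[V_ov V_DS − ½ V_DS²] and I_D = (V_DD − V_DS)/R_D. Equating: 154 V_DS² − 98.07 V_DS + 12.2 = 0, giving V_DS = 0.17 V (the root below V_ov).
I_D = (12.2 − 0.17) / 41.6 = 0.289 mA.

I_D = 0.289 mA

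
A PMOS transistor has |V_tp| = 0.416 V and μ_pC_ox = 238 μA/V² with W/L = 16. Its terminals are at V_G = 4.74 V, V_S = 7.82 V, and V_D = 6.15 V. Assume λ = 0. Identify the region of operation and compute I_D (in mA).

Triode; I_D = 11.6 mA

V_SG = V_S − V_G = 7.82 − 4.74 = 3.08 V; V_SD = V_S − V_D = 7.82 − 6.15 = 1.67 V.
k_p = μ_pC_ox · (W/L) = 3.808 mA/V².
V_ov = V_SG − |V_tp| = 3.08 − 0.416 = 2.66 V.
Since V_SD = 1.67 V < V_ov = 2.66 V, the device is in the triode region.
I_D = k_p [V_ov · V_SD − ½ V_SD²] = 3.808 × [2.66 × 1.67 − 0.5 × 1.67²] = 11.6 mA.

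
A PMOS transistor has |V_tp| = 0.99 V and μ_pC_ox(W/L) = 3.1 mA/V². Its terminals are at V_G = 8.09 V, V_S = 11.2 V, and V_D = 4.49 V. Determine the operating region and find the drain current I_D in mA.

V_SG = V_S − V_G = 11.2 − 8.09 = 3.11 V; V_SD = V_S − V_D = 11.2 − 4.49 = 6.71 V.
V_ov = V_SG − |V_tp| = 3.11 − 0.99 = 2.12 V.
Since V_SD = 6.71 V ≥ V_ov = 2.12 V, the device is in saturation.
I_D = ½ k_p V_ov² = 0.5 × 3.1 × 2.12² = 6.97 mA.

Saturation; I_D = 6.97 mA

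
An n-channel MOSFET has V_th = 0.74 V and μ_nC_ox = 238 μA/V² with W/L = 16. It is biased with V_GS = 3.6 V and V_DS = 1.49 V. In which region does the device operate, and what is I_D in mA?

k_n = μ_nC_ox · (W/L) = 3.808 mA/V².
V_ov = V_GS − V_th = 3.6 − 0.74 = 2.86 V.
Since V_DS = 1.49 V < V_ov = 2.86 V, the device is in the triode region.
I_D = k_n [V_ov · V_DS − ½ V_DS²] = 3.808 × [2.86 × 1.49 − 0.5 × 1.49²] = 12 mA.

Triode; I_D = 12.0 mA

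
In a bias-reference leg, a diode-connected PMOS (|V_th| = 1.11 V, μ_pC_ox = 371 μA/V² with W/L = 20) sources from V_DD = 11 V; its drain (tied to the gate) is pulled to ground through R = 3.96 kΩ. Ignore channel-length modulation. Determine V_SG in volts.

V_SG = 1.90 V

With gate tied to drain, V_SG = V_SD ≥ V_SG − |V_th|, so the device is in saturation.
k_p = μ_pC_ox · (W/L) = 7.42 mA/V².
KCL at the drain: ½ k_p (V_SG − |V_th|)² = (V_DD − V_SG)/R.
Let x = V_SG − 1.11. Then 14.7 x² + x − 9.89 = 0, giving x = 0.787 V (positive root), so V_SG = 1.9 V.
I_D = (V_DD − V_SG)/R = (11 − 1.9) / 3.96 = 2.3 mA.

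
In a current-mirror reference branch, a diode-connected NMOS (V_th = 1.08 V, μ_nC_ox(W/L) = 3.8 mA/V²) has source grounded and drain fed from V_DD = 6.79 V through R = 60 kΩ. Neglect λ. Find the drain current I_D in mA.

With gate tied to drain, V_GS = V_DS ≥ V_GS − V_th, so the device is in saturation.
KCL at the drain: ½ k_n (V_GS − V_th)² = (V_DD − V_GS)/R.
Let x = V_GS − 1.08. Then 114 x² + x − 5.71 = 0, giving x = 0.219 V (positive root), so V_GS = 1.3 V.
I_D = (V_DD − V_GS)/R = (6.79 − 1.3) / 60 = 0.0915 mA.

I_D = 0.0915 mA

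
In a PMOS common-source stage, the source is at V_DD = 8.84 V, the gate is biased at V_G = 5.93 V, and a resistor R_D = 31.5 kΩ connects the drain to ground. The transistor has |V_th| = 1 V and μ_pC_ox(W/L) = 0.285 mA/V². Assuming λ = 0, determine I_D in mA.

V_SG = V_DD − V_G = 8.84 − 5.93 = 2.91 V, so V_ov = 2.91 − 1 = 1.91 V.
Assume saturation: I_D = ½ k_p V_ov² = 0.5 × 0.285 × 1.91² = 0.52 mA, giving V_SD = V_DD − I_D R_D = 8.84 − 0.52 × 31.5 = -7.54 V.
But -7.54 V < V_ov = 1.91 V, so the device is actually in triode.
In triode I_D = k_p[V_ov V_SD − ½ V_SD²] and I_D = (V_DD − V_SD)/R_D. Equating: 4.49 V_SD² − 18.15 V_SD + 8.84 = 0, giving V_SD = 0.567 V (the root below V_ov).
I_D = (8.84 − 0.567) / 31.5 = 0.263 mA.

I_D = 0.263 mA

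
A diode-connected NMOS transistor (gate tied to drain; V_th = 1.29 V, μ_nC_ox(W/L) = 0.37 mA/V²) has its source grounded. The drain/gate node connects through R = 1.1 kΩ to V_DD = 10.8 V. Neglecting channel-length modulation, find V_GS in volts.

With gate tied to drain, V_GS = V_DS ≥ V_GS − V_th, so the device is in saturation.
KCL at the drain: ½ k_n (V_GS − V_th)² = (V_DD − V_GS)/R.
Let x = V_GS − 1.29. Then 0.204 x² + x − 9.51 = 0, giving x = 4.81 V (positive root), so V_GS = 6.1 V.
I_D = (V_DD − V_GS)/R = (10.8 − 6.1) / 1.1 = 4.28 mA.

V_GS = 6.10 V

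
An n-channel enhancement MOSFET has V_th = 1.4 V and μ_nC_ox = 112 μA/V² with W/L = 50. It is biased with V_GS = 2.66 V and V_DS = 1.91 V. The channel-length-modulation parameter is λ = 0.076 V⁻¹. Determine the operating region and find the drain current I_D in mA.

Saturation; I_D = 5.09 mA

k_n = μ_nC_ox · (W/L) = 5.6 mA/V².
V_ov = V_GS − V_th = 2.66 − 1.4 = 1.26 V.
Since V_DS = 1.91 V ≥ V_ov = 1.26 V, the device is in saturation.
I_D = ½ k_n V_ov² (1 + λ V_DS) = 0.5 × 5.6 × 1.26² × (1 + 0.076 × 1.91) = 5.09 mA.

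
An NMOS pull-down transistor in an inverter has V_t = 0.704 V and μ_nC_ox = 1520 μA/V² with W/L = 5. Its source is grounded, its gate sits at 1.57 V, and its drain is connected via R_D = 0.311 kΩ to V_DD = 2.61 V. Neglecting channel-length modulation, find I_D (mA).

V_GS = V_G = 1.57 V, so V_ov = 1.57 − 0.704 = 0.866 V.
k_n = μ_nC_ox · (W/L) = 7.6 mA/V².
Assume saturation: I_D = ½ k_n V_ov² = 0.5 × 7.6 × 0.866² = 2.85 mA, giving V_DS = V_DD − I_D R_D = 2.61 − 2.85 × 0.311 = 1.72 V.
V_DS = 1.72 V ≥ V_ov = 0.866 V, confirming saturation.

I_D = 2.85 mA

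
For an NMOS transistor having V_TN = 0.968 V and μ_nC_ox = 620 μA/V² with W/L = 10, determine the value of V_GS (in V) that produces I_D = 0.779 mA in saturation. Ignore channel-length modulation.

k_n = μ_nC_ox · (W/L) = 6.2 mA/V².
In saturation I_D = ½ k_n (V_GS − V_TN)², so V_GS − V_TN = √(2 I_D / k_n) = √(2 × 0.779 / 6.2) = 0.501 V.
V_GS = 0.968 + 0.501 = 1.47 V.

V_GS = 1.47 V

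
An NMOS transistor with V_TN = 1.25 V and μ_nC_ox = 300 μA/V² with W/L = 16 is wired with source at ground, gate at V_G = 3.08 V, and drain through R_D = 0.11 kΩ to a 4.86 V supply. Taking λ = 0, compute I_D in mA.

V_GS = V_G = 3.08 V, so V_ov = 3.08 − 1.25 = 1.83 V.
k_n = μ_nC_ox · (W/L) = 4.8 mA/V².
Assume saturation: I_D = ½ k_n V_ov² = 0.5 × 4.8 × 1.83² = 8.04 mA, giving V_DS = V_DD − I_D R_D = 4.86 − 8.04 × 0.11 = 3.98 V.
V_DS = 3.98 V ≥ V_ov = 1.83 V, confirming saturation.

I_D = 8.04 mA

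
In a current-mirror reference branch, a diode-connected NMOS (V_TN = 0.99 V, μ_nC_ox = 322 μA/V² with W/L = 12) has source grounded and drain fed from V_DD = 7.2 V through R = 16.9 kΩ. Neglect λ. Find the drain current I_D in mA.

With gate tied to drain, V_GS = V_DS ≥ V_GS − V_TN, so the device is in saturation.
k_n = μ_nC_ox · (W/L) = 3.864 mA/V².
KCL at the drain: ½ k_n (V_GS − V_TN)² = (V_DD − V_GS)/R.
Let x = V_GS − 0.99. Then 32.7 x² + x − 6.21 = 0, giving x = 0.421 V (positive root), so V_GS = 1.41 V.
I_D = (V_DD − V_GS)/R = (7.2 − 1.41) / 16.9 = 0.343 mA.

I_D = 0.343 mA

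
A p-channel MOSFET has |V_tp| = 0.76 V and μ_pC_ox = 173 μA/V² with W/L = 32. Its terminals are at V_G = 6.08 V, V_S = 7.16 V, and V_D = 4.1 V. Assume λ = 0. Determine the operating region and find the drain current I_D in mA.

Saturation; I_D = 0.283 mA

V_SG = V_S − V_G = 7.16 − 6.08 = 1.08 V; V_SD = V_S − V_D = 7.16 − 4.1 = 3.06 V.
k_p = μ_pC_ox · (W/L) = 5.536 mA/V².
V_ov = V_SG − |V_tp| = 1.08 − 0.76 = 0.32 V.
Since V_SD = 3.06 V ≥ V_ov = 0.32 V, the device is in saturation.
I_D = ½ k_p V_ov² = 0.5 × 5.536 × 0.32² = 0.283 mA.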